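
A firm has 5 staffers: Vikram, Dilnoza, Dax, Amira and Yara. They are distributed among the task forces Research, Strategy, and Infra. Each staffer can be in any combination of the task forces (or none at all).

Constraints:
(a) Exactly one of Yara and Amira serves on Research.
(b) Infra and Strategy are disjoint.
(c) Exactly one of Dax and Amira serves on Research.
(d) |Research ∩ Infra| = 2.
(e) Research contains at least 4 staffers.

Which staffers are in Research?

Research = {Dax, Dilnoza, Vikram, Yara}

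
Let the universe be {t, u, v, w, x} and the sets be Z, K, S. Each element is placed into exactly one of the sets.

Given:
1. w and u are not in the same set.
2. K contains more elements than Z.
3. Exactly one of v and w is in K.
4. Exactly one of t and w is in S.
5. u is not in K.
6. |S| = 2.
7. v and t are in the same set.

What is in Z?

Z = {u}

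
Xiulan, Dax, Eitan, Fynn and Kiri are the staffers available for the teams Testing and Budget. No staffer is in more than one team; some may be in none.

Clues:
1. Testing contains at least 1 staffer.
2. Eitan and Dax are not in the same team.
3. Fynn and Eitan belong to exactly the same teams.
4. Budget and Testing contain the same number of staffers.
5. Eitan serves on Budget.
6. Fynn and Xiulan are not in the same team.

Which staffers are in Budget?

Budget = {Eitan, Fynn}

From (5): Eitan ∈ Budget.
(2): Dax ∉ Budget.
(3): Fynn matches Eitan: Fynn ∉ Testing.
(3): Fynn matches Eitan: Fynn ∈ Budget.
(6): Xiulan ∉ Budget.
Suppose Kiri ∈ Budget: no assignment then satisfies all the clues, so Kiri ∉ Budget.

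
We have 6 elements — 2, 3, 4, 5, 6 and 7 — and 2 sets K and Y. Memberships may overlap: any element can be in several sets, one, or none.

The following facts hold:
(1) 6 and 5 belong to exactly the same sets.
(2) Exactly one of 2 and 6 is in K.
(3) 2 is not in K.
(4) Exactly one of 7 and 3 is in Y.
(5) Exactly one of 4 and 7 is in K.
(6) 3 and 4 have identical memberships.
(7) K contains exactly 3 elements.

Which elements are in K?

K = {5, 6, 7}

From (3): 2 ∉ K.
(2) (exactly one): 6 ∈ K.
(1): 5 matches 6: 5 ∈ K.
Suppose 3 ∈ K: no assignment then satisfies all the clues, so 3 ∉ K.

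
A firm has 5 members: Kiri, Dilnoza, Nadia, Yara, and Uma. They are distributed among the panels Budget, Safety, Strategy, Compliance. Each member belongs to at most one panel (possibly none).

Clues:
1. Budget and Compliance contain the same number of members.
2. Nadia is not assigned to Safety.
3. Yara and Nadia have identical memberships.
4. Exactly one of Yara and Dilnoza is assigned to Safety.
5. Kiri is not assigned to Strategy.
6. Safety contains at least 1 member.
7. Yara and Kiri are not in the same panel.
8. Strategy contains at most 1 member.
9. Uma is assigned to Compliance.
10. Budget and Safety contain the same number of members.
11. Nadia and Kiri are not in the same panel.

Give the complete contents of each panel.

Budget = {Kiri}; Safety = {Dilnoza}; Strategy = {}; Compliance = {Uma}

From (2): Nadia ∉ Safety.
From (5): Kiri ∉ Strategy.
From (9): Uma ∈ Compliance.
(3): Yara matches Nadia: Yara ∉ Safety.
(4) (exactly one): Dilnoza ∈ Safety.
Suppose Kiri ∉ Budget: no assignment then satisfies all the clues, so Kiri ∈ Budget.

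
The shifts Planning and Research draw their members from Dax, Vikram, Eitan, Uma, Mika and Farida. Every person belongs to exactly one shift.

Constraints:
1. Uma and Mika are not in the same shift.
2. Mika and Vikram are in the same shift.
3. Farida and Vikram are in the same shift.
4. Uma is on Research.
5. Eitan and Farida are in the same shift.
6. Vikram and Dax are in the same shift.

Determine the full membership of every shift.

From (4): Uma ∈ Research.
(1): Mika ∉ Research.
(2): Vikram matches Mika: Vikram ∉ Research.
(3): Farida matches Vikram: Farida ∉ Research.
(5): Eitan matches Farida: Eitan ∉ Research.
(6): Dax matches Vikram: Dax ∉ Research.
Only one shift left: Dax ∈ Planning.
Only one shift left: Vikram ∈ Planning.
Only one shift left: Eitan ∈ Planning.
Only one shift left: Mika ∈ Planning.
Only one shift left: Farida ∈ Planning.

Planning = {Dax, Eitan, Farida, Mika, Vikram}; Research = {Uma}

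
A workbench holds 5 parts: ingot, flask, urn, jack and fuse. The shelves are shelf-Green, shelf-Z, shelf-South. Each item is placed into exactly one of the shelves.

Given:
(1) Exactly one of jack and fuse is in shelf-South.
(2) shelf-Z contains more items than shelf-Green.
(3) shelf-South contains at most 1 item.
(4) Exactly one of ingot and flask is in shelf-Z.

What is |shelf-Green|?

1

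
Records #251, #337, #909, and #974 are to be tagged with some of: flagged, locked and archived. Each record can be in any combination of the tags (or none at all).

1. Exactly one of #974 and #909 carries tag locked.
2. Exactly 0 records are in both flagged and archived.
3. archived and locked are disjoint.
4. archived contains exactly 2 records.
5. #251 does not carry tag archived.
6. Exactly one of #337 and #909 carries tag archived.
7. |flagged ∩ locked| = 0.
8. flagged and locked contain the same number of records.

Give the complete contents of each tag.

flagged = {#251}; locked = {#909}; archived = {#337, #974}

From (5): #251 ∉ archived.
Suppose #251 ∉ flagged: no assignment then satisfies all the clues, so #251 ∈ flagged.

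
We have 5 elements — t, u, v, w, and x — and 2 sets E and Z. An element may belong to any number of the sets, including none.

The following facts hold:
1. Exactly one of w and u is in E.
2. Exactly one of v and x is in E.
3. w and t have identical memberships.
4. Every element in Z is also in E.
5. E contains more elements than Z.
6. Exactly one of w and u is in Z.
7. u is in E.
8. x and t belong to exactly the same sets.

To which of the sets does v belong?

v: E

From (7): u ∈ E.
(1) (exactly one): w ∉ E.
(3): t matches w: t ∉ E.
(4) contrapositive: t ∉ Z.
(4) contrapositive: w ∉ Z.
(6) (exactly one): u ∈ Z.
(8): x matches t: x ∉ E.
(8): x matches t: x ∉ Z.
(2) (exactly one): v ∈ E.
Suppose v ∈ Z: no assignment then satisfies all the clues, so v ∉ Z.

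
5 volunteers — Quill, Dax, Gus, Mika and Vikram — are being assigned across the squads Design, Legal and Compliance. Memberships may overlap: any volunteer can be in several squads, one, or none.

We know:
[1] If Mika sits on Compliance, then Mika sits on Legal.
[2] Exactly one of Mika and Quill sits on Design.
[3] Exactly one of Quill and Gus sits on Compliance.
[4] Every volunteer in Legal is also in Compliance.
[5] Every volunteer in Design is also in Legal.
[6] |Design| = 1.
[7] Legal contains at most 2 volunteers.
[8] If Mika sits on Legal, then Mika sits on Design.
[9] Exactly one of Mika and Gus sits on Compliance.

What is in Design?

Design = {Mika}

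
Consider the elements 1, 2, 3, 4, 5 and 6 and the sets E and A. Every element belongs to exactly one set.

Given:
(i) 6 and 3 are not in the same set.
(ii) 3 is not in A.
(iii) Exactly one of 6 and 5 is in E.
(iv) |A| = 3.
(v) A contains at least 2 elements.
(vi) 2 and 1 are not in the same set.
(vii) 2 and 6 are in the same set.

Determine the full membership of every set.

From (ii): 3 ∉ A.
Only one set left: 3 ∈ E.
(i): 6 ∉ E.
(iii) (exactly one): 5 ∈ E.
(vii): 2 matches 6: 2 ∉ E.
Only one set left: 2 ∈ A.
Only one set left: 6 ∈ A.
(vi): 1 ∉ A.
Only one set left: 1 ∈ E.
(iv): only 3 candidates remain for A, so all are in.

E = {1, 3, 5}; A = {2, 4, 6}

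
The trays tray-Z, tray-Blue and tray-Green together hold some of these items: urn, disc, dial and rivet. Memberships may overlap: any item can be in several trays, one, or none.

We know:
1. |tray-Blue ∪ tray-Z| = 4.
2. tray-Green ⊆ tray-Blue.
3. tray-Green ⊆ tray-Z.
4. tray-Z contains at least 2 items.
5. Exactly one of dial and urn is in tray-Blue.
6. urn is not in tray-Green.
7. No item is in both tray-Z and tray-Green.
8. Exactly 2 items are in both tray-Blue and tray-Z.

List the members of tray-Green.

From (6): urn ∉ tray-Green.
Suppose disc ∈ tray-Green: no assignment then satisfies all the clues, so disc ∉ tray-Green.

tray-Green = {}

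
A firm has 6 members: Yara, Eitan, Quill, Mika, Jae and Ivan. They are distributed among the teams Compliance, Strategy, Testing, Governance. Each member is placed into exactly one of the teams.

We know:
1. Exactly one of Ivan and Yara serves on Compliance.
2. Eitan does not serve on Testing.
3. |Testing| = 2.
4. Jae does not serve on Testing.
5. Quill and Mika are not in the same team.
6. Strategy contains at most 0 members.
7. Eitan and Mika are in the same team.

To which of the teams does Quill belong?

Quill: Testing

From (2): Eitan ∉ Testing.
From (4): Jae ∉ Testing.
(6): Strategy already has 0, so the rest are out.
(7): Mika matches Eitan: Mika ∉ Testing.
Suppose Quill ∈ Compliance: no assignment then satisfies all the clues, so Quill ∉ Compliance.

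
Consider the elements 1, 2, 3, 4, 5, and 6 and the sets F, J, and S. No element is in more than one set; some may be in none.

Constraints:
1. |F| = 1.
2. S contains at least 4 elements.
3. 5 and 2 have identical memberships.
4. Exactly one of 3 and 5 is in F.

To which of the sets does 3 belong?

3: F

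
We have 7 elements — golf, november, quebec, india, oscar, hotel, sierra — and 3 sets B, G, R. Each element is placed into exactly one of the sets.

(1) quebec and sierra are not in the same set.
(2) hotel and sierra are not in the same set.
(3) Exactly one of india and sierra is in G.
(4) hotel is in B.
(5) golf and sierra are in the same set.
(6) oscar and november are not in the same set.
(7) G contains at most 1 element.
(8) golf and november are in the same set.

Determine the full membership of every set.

B = {hotel, oscar, quebec}; G = {india}; R = {golf, november, sierra}

From (4): hotel ∈ B.
(2): sierra ∉ B.
(5): golf matches sierra: golf ∉ B.
(8): november matches golf: november ∉ B.
Suppose golf ∈ G: no assignment then satisfies all the clues, so golf ∉ G.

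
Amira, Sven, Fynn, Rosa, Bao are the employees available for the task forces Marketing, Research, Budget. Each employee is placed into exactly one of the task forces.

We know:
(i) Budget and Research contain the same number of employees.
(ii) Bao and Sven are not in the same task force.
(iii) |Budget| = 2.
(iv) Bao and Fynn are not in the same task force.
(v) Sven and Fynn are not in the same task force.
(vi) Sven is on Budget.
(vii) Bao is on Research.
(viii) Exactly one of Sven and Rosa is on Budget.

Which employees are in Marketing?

Marketing = {Fynn}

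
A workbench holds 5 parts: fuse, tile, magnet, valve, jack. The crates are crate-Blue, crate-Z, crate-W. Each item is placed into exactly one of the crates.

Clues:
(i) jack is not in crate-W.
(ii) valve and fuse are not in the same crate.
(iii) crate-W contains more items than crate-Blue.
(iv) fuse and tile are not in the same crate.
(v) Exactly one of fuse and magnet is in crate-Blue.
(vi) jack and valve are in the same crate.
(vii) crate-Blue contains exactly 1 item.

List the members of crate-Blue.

crate-Blue = {fuse}

From (i): jack ∉ crate-W.
(vi): valve matches jack: valve ∉ crate-W.
Suppose fuse ∉ crate-Blue: no assignment then satisfies all the clues, so fuse ∈ crate-Blue.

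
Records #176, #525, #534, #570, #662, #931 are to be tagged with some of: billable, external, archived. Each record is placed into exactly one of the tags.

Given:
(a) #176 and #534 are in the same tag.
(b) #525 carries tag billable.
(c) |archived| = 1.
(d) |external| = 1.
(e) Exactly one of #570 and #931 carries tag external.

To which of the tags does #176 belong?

From (b): #525 ∈ billable.
Suppose #176 ∉ billable: no assignment then satisfies all the clues, so #176 ∈ billable.

#176: billable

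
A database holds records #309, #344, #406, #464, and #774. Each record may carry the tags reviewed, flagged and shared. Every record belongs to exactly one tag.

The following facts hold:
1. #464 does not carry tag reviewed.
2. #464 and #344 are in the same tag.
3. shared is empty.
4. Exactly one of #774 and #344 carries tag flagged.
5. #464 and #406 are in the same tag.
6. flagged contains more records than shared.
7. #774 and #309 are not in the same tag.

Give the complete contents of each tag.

reviewed = {#774}; flagged = {#309, #344, #406, #464}; shared = {}

From (1): #464 ∉ reviewed.
(2): #344 matches #464: #344 ∉ reviewed.
(3): shared already has 0, so the rest are out.
(5): #406 matches #464: #406 ∉ reviewed.
Only one tag left: #344 ∈ flagged.
Only one tag left: #406 ∈ flagged.
Only one tag left: #464 ∈ flagged.
(4) (exactly one): #774 ∉ flagged.
Only one tag left: #774 ∈ reviewed.
(7): #309 ∉ reviewed.
Only one tag left: #309 ∈ flagged.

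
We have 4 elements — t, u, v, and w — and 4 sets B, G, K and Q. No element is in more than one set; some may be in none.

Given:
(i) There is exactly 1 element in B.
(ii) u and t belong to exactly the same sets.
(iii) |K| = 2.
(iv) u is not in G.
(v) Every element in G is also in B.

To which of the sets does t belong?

t: K

From (iv): u ∉ G.
(ii): t matches u: t ∉ G.
Suppose t ∈ B: no assignment then satisfies all the clues, so t ∉ B.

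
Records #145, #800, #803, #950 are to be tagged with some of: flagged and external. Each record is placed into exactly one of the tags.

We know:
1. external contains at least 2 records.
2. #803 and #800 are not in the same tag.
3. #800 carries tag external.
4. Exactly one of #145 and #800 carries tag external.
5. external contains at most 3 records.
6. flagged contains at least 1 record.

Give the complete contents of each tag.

From (3): #800 ∈ external.
(2): #803 ∉ external.
(4) (exactly one): #145 ∉ external.
Only one tag left: #145 ∈ flagged.
Only one tag left: #803 ∈ flagged.
(1): only 2 candidates remain for external, so all are in.

flagged = {#145, #803}; external = {#800, #950}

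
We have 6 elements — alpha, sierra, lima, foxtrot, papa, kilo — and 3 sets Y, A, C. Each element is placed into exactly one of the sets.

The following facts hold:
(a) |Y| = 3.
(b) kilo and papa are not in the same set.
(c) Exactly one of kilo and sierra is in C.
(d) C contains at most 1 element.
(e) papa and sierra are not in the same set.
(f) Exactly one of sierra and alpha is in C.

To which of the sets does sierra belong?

sierra: C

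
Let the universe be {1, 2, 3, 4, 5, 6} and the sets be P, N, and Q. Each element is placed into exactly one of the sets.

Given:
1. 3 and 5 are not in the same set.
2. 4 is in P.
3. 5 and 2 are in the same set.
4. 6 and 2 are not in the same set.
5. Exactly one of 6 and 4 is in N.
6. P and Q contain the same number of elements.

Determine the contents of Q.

From (2): 4 ∈ P.
(5) (exactly one): 6 ∈ N.
(4): 2 ∉ N.
(3): 5 matches 2: 5 ∉ N.
Suppose 1 ∈ Q: no assignment then satisfies all the clues, so 1 ∉ Q.

Q = {2, 5}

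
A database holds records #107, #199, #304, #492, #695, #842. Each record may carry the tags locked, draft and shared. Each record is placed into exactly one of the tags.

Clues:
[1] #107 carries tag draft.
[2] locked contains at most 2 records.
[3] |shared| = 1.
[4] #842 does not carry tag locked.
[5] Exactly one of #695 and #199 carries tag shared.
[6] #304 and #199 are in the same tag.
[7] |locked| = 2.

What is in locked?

locked = {#199, #304}

From (1): #107 ∈ draft.
From (4): #842 ∉ locked.
Suppose #199 ∉ locked: no assignment then satisfies all the clues, so #199 ∈ locked.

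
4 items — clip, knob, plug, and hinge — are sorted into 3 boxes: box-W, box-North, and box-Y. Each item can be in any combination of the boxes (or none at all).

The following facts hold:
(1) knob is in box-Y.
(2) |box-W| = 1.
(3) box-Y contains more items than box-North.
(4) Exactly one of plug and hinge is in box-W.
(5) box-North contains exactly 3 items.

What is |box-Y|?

4

From (1): knob ∈ box-Y.
Suppose clip ∈ box-W: no assignment then satisfies all the clues, so clip ∉ box-W.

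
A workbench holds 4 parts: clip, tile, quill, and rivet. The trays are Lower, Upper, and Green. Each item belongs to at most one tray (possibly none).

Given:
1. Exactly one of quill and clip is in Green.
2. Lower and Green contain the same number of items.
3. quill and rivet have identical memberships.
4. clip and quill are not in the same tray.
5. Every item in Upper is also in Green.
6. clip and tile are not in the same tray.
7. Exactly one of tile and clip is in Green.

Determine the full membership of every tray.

Lower = {tile}; Upper = {}; Green = {clip}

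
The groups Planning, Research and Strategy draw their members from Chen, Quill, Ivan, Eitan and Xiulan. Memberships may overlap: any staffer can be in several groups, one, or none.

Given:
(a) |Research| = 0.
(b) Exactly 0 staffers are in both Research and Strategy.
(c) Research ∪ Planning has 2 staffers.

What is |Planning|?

2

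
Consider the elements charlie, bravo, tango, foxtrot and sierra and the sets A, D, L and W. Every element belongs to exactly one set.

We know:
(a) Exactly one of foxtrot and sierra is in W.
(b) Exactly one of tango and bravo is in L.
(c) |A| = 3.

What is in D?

D = {}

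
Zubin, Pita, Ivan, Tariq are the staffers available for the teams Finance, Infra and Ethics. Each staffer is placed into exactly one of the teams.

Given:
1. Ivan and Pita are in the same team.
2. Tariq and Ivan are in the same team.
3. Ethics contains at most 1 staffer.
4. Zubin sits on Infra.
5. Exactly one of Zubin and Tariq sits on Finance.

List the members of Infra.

From (4): Zubin ∈ Infra.
(5) (exactly one): Tariq ∈ Finance.
(2): Ivan matches Tariq: Ivan ∈ Finance.
(1): Pita matches Ivan: Pita ∈ Finance.

Infra = {Zubin}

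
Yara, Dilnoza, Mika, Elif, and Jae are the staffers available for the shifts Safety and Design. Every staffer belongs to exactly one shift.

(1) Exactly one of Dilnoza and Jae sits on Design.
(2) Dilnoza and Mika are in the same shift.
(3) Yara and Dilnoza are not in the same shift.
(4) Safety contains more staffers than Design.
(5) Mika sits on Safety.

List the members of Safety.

From (5): Mika ∈ Safety.
(2): Dilnoza matches Mika: Dilnoza ∈ Safety.
(3): Yara ∉ Safety.
Only one shift left: Yara ∈ Design.
(1) (exactly one): Jae ∈ Design.
Suppose Elif ∉ Safety: no assignment then satisfies all the clues, so Elif ∈ Safety.

Safety = {Dilnoza, Elif, Mika}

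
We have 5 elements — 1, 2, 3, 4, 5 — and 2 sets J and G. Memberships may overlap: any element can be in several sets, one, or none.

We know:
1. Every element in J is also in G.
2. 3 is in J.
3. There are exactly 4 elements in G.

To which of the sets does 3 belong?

3: G, J

From (2): 3 ∈ J.
(1) with 3 ∈ J: 3 ∈ G.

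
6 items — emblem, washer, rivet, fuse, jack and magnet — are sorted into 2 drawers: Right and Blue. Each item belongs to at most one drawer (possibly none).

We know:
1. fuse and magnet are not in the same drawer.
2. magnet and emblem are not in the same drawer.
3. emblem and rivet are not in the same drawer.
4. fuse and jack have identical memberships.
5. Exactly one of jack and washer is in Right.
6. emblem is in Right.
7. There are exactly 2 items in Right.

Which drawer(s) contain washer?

From (6): emblem ∈ Right.
(2): magnet ∉ Right.
(3): rivet ∉ Right.
Suppose washer ∉ Right: no assignment then satisfies all the clues, so washer ∈ Right.

washer: Right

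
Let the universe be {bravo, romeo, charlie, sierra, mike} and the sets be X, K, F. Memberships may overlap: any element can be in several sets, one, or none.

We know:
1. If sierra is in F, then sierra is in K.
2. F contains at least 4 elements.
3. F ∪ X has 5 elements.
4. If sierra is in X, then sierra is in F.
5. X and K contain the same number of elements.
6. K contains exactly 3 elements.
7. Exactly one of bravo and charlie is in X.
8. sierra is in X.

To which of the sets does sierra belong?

From (8): sierra ∈ X.
(4): sierra ∈ F.
(1): sierra ∈ K.

sierra: F, K, X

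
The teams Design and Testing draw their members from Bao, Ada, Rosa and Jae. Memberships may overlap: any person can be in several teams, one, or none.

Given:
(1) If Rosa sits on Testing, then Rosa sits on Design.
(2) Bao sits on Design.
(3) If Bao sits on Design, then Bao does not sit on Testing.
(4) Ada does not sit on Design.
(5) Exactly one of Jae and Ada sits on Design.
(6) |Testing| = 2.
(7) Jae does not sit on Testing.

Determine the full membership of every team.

From (2): Bao ∈ Design.
From (4): Ada ∉ Design.
From (7): Jae ∉ Testing.
(3): Bao ∉ Testing.
(5) (exactly one): Jae ∈ Design.
(6): only 2 candidates remain for Testing, so all are in.
(1): Rosa ∈ Design.

Design = {Bao, Jae, Rosa}; Testing = {Ada, Rosa}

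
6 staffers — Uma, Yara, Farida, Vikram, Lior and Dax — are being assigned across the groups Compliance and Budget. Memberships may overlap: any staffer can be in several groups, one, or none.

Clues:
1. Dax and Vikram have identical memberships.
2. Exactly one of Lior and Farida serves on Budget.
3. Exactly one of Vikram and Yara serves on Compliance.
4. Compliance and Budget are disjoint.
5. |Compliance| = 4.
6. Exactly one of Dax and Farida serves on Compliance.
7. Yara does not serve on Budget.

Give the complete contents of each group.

Compliance = {Dax, Lior, Uma, Vikram}; Budget = {Farida}

From (7): Yara ∉ Budget.
Suppose Uma ∉ Compliance: no assignment then satisfies all the clues, so Uma ∈ Compliance.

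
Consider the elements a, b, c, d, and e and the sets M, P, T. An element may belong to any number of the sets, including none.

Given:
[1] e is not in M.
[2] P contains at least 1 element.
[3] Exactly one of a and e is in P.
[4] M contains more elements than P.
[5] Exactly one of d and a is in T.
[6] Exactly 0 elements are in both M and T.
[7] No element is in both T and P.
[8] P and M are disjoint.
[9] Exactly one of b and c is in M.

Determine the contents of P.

P = {e}

From (1): e ∉ M.
Suppose a ∈ P: no assignment then satisfies all the clues, so a ∉ P.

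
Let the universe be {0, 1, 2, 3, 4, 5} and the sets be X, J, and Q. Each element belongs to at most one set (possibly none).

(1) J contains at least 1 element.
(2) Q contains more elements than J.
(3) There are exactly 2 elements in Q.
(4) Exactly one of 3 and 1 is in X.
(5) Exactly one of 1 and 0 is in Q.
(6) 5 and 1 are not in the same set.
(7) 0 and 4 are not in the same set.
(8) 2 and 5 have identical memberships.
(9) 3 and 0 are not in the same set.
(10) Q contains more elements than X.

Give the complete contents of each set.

X = {3}; J = {0}; Q = {1, 4}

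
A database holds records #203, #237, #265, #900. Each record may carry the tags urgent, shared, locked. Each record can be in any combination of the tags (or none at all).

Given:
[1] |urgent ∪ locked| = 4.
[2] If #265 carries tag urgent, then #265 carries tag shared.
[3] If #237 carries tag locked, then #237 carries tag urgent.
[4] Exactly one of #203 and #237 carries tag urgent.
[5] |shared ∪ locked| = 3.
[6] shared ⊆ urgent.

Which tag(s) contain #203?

#203: locked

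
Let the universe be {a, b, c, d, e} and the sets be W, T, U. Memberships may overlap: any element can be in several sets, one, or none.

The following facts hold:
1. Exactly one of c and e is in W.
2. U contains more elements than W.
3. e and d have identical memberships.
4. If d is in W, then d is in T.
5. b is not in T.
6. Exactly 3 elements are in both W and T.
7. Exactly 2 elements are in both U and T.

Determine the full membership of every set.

From (5): b ∉ T.
Suppose a ∉ W: no assignment then satisfies all the clues, so a ∈ W.

W = {a, d, e}; T = {a, d, e}; U = {b, c, d, e}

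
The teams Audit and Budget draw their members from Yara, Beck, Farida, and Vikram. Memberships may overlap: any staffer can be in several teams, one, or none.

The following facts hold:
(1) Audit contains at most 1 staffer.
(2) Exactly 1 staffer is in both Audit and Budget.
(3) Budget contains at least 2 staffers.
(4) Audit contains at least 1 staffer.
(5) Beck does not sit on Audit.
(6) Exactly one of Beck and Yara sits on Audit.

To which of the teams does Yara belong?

Yara: Audit, Budget

From (5): Beck ∉ Audit.
(6) (exactly one): Yara ∈ Audit.
(1): Audit already has 1, so the rest are out.
Suppose Yara ∉ Budget: no assignment then satisfies all the clues, so Yara ∈ Budget.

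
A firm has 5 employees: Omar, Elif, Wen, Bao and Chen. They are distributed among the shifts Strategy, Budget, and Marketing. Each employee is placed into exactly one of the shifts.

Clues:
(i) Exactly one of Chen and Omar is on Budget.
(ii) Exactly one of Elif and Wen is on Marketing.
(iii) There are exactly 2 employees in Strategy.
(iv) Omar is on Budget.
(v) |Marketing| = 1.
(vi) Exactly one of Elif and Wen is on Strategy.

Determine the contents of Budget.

Budget = {Bao, Omar}

From (iv): Omar ∈ Budget.
(i) (exactly one): Chen ∉ Budget.
Suppose Elif ∈ Budget: no assignment then satisfies all the clues, so Elif ∉ Budget.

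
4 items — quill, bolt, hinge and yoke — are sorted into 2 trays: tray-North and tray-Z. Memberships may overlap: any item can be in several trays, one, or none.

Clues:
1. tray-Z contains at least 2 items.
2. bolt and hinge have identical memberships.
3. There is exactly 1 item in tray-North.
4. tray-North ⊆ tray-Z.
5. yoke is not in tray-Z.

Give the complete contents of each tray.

tray-North = {quill}; tray-Z = {bolt, hinge, quill}

From (5): yoke ∉ tray-Z.
(4) contrapositive: yoke ∉ tray-North.
Suppose quill ∉ tray-North: no assignment then satisfies all the clues, so quill ∈ tray-North.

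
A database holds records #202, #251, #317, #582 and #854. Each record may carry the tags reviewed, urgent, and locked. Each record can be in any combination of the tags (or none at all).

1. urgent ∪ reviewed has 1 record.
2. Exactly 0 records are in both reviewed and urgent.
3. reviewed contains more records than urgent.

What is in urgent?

urgent = {}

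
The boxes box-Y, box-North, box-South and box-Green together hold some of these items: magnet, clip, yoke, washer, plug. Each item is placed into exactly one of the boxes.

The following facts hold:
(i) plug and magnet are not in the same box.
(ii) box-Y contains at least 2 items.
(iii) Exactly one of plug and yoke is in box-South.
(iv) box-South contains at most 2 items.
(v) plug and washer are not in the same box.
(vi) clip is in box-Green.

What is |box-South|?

1

From (vi): clip ∈ box-Green.
Suppose magnet ∈ box-South: no assignment then satisfies all the clues, so magnet ∉ box-South.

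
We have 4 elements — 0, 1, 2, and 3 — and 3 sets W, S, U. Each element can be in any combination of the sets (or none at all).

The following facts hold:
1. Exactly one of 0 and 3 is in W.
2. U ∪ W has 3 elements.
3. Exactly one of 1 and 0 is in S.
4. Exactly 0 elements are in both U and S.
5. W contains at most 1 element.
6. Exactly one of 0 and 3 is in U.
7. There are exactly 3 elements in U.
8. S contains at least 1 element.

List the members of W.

W = {3}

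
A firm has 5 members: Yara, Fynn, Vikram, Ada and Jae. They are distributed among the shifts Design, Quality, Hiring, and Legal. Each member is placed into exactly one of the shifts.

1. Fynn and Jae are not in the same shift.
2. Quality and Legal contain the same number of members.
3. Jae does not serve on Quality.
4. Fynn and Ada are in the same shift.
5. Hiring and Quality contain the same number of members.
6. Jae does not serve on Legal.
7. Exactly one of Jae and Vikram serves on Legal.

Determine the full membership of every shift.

Design = {Ada, Fynn}; Quality = {Yara}; Hiring = {Jae}; Legal = {Vikram}

From (3): Jae ∉ Quality.
From (6): Jae ∉ Legal.
(7) (exactly one): Vikram ∈ Legal.
Suppose Yara ∈ Design: no assignment then satisfies all the clues, so Yara ∉ Design.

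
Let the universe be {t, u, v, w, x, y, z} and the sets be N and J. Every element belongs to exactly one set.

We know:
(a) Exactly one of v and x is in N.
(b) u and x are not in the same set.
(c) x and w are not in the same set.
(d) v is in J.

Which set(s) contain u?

u: J

From (d): v ∈ J.
(a) (exactly one): x ∈ N.
(b): u ∉ N.
(c): w ∉ N.
Only one set left: u ∈ J.
Only one set left: w ∈ J.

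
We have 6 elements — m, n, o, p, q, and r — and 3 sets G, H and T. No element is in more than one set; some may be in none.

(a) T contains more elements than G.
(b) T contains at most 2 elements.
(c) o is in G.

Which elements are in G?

G = {o}

From (c): o ∈ G.
Suppose m ∈ G: no assignment then satisfies all the clues, so m ∉ G.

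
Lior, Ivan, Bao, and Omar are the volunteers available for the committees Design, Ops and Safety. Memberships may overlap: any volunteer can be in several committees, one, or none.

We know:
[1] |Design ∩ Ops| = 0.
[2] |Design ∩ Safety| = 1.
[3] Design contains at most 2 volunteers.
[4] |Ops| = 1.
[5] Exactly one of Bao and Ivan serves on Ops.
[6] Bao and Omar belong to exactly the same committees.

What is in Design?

Design = {Lior}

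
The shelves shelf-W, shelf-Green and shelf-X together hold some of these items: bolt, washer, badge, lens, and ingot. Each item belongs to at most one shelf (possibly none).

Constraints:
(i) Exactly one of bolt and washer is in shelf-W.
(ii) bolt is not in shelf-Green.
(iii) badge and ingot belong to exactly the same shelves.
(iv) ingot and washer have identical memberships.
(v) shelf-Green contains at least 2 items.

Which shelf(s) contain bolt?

From (ii): bolt ∉ shelf-Green.
Suppose bolt ∉ shelf-W: no assignment then satisfies all the clues, so bolt ∈ shelf-W.

bolt: shelf-W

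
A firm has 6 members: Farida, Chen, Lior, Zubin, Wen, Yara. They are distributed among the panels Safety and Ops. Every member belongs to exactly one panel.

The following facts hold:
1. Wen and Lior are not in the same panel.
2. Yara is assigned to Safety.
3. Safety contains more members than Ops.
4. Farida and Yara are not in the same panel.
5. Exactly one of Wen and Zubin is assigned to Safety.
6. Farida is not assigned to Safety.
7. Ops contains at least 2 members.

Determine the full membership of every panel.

Safety = {Chen, Lior, Yara, Zubin}; Ops = {Farida, Wen}

From (2): Yara ∈ Safety.
From (6): Farida ∉ Safety.
Only one panel left: Farida ∈ Ops.
Suppose Chen ∉ Safety: no assignment then satisfies all the clues, so Chen ∈ Safety.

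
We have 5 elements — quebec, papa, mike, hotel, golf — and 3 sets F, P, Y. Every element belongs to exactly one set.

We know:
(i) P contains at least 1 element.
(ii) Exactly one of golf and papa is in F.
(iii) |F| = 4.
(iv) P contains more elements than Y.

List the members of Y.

Y = {}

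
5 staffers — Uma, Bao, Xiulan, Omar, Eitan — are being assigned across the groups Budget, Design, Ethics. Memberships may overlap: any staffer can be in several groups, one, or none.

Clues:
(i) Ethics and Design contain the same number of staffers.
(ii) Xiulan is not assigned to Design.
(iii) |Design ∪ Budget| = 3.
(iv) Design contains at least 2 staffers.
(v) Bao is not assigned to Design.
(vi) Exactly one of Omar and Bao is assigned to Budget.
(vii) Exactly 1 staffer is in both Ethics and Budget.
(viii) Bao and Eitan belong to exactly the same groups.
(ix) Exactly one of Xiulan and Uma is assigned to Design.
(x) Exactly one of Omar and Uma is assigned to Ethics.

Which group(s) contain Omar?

Omar: Budget, Design

From (ii): Xiulan ∉ Design.
From (v): Bao ∉ Design.
(viii): Eitan matches Bao: Eitan ∉ Design.
(ix) (exactly one): Uma ∈ Design.
(iv): only 2 candidates remain for Design, so all are in.
Suppose Omar ∉ Budget: no assignment then satisfies all the clues, so Omar ∈ Budget.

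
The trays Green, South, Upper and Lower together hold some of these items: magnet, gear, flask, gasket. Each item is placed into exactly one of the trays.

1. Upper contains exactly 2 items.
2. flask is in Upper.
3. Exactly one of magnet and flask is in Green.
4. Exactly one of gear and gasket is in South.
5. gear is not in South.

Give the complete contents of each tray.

Green = {magnet}; South = {gasket}; Upper = {flask, gear}; Lower = {}

From (2): flask ∈ Upper.
From (5): gear ∉ South.
(3) (exactly one): magnet ∈ Green.
(4) (exactly one): gasket ∈ South.
(1): only 2 candidates remain for Upper, so all are in.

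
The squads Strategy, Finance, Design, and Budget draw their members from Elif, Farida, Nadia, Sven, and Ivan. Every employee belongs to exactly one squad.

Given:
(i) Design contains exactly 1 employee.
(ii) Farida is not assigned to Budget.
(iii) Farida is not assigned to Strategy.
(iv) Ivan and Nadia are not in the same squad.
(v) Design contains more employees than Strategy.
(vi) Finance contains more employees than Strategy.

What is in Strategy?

Strategy = {}

From (ii): Farida ∉ Budget.
From (iii): Farida ∉ Strategy.
Suppose Elif ∈ Strategy: no assignment then satisfies all the clues, so Elif ∉ Strategy.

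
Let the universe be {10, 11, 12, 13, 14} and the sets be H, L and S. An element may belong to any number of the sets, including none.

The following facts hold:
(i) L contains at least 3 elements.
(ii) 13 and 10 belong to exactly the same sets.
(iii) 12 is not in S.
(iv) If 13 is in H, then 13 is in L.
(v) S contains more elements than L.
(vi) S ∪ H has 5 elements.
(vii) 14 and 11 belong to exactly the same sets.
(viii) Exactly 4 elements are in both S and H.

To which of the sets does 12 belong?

12: H, L

From (iii): 12 ∉ S.
Suppose 12 ∉ H: no assignment then satisfies all the clues, so 12 ∈ H.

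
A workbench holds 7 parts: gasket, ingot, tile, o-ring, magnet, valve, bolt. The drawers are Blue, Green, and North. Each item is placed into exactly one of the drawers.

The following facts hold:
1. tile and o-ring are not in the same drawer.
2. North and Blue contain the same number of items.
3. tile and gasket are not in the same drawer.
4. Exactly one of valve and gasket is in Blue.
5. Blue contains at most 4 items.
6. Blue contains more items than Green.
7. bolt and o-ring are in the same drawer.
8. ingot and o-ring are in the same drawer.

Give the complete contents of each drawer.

Blue = {magnet, tile, valve}; Green = {gasket}; North = {bolt, ingot, o-ring}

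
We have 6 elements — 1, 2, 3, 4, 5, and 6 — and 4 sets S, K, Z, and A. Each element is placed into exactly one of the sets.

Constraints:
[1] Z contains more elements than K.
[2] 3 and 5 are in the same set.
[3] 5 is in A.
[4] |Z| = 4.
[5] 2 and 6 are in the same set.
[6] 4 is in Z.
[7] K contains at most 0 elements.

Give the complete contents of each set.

From (3): 5 ∈ A.
From (6): 4 ∈ Z.
(2): 3 matches 5: 3 ∉ S.
(2): 3 matches 5: 3 ∉ K.
(2): 3 matches 5: 3 ∉ Z.
(2): 3 matches 5: 3 ∈ A.
(4): only 4 candidates remain for Z, so all are in.

S = {}; K = {}; Z = {1, 2, 4, 6}; A = {3, 5}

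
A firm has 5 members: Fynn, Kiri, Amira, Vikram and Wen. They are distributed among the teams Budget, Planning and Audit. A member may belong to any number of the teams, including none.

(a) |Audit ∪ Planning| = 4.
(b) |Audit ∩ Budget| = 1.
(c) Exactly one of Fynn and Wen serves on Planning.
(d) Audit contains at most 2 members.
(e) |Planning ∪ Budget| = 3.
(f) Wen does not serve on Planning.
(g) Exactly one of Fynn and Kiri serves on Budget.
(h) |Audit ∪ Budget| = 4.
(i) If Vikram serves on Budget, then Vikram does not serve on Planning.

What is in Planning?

Planning = {Amira, Fynn}

From (f): Wen ∉ Planning.
(c) (exactly one): Fynn ∈ Planning.
Suppose Kiri ∈ Planning: no assignment then satisfies all the clues, so Kiri ∉ Planning.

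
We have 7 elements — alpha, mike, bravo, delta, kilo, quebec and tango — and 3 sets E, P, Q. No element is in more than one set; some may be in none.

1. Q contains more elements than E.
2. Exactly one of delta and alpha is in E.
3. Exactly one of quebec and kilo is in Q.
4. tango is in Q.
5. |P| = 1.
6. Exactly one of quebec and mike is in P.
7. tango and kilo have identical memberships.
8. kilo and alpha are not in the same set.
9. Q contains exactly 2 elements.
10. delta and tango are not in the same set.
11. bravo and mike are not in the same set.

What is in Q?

From (4): tango ∈ Q.
(7): kilo matches tango: kilo ∉ E.
(7): kilo matches tango: kilo ∉ P.
(7): kilo matches tango: kilo ∈ Q.
(8): alpha ∉ Q.
(9): Q already has 2, so the rest are out.

Q = {kilo, tango}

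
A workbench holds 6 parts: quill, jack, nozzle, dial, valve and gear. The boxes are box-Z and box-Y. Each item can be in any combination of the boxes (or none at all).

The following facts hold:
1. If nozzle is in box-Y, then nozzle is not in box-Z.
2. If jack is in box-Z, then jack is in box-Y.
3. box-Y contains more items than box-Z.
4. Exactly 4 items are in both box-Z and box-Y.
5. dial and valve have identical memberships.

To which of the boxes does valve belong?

valve: box-Y, box-Z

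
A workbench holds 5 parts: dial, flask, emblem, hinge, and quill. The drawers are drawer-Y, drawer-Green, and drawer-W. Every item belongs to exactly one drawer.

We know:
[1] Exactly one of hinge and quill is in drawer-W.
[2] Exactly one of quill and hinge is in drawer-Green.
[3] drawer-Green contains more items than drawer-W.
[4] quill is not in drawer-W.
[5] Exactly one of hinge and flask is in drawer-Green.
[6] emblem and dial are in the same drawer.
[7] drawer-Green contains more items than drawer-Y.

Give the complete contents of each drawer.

drawer-Y = {}; drawer-Green = {dial, emblem, flask, quill}; drawer-W = {hinge}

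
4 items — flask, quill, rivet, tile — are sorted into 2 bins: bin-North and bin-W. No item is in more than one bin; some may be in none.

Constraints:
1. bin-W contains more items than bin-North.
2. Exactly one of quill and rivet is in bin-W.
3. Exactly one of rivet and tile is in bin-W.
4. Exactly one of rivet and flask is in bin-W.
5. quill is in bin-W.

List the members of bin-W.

From (5): quill ∈ bin-W.
(2) (exactly one): rivet ∉ bin-W.
(3) (exactly one): tile ∈ bin-W.
(4) (exactly one): flask ∈ bin-W.

bin-W = {flask, quill, tile}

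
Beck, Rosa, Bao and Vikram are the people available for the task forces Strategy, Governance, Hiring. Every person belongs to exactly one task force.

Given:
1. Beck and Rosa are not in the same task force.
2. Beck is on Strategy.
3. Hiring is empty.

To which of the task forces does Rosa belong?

Rosa: Governance

From (2): Beck ∈ Strategy.
(1): Rosa ∉ Strategy.
(3): Hiring already has 0, so the rest are out.
Only one task force left: Rosa ∈ Governance.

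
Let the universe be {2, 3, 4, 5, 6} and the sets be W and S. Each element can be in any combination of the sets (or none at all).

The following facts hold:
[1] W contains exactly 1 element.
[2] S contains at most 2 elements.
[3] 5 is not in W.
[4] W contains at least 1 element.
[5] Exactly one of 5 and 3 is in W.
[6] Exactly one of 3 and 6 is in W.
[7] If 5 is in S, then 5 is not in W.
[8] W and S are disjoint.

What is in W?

W = {3}

From (3): 5 ∉ W.
(5) (exactly one): 3 ∈ W.
(6) (exactly one): 6 ∉ W.
(8) (disjoint): 3 ∉ S.
(1): W already has 1, so the rest are out.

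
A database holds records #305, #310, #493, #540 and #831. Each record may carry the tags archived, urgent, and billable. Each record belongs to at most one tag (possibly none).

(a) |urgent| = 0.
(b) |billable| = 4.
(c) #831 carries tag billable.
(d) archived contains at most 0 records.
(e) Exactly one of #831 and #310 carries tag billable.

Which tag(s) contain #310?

#310: none

From (c): #831 ∈ billable.
(a): urgent already has 0, so the rest are out.
(d): archived already has 0, so the rest are out.
(e) (exactly one): #310 ∉ billable.
(b): only 4 candidates remain for billable, so all are in.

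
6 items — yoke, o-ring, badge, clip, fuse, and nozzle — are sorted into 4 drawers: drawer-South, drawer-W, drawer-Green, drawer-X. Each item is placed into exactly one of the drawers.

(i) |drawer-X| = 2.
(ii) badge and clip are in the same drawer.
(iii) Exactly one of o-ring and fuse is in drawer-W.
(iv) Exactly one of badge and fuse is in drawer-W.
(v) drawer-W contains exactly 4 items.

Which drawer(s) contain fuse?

fuse: drawer-X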